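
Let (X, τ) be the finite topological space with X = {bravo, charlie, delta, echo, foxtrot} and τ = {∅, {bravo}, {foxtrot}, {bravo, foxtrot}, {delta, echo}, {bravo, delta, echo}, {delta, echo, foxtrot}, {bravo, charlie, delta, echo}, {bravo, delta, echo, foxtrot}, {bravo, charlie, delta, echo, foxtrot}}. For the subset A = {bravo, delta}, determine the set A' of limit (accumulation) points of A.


A' = {charlie, echo}

For each x ∈ X, list the open sets U ∈ τ with x ∈ U, then check whether U ∩ (A ∖ {x}) ≠ ∅ for every such U.
  x = bravo: open {bravo} ∋ x has {bravo} ∩ (A ∖ {bravo}) = ∅, so x is NOT a limit point.
  x = charlie: opens ∋ x are {bravo, charlie, delta, echo}, {bravo, charlie, delta, echo, foxtrot}; each meets A ∖ {charlie}, so x IS a limit point.
  x = delta: open {delta, echo} ∋ x has {delta, echo} ∩ (A ∖ {delta}) = ∅, so x is NOT a limit point.
  x = echo: opens ∋ x are {delta, echo}, {bravo, delta, echo}, {delta, echo, foxtrot}, {bravo, charlie, delta, echo}, {bravo, delta, echo, foxtrot}, {bravo, charlie, delta, echo, foxtrot}; each meets A ∖ {echo}, so x IS a limit point.
  x = foxtrot: open {foxtrot} ∋ x has {foxtrot} ∩ (A ∖ {foxtrot}) = ∅, so x is NOT a limit point.
Collecting: A' = {charlie, echo}.


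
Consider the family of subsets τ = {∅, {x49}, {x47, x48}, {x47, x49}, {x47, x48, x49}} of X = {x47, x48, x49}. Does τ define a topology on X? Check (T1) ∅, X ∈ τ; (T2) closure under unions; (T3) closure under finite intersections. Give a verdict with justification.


τ is NOT a topology on X.

Axiom (T1): ∅ ∈ τ? Yes; X ∈ τ? Yes.
Axiom (T2/T3): check pairwise unions and intersections of members of τ.
Counterexample for (T3): {x47, x48} ∩ {x47, x49} = {x47} ∉ τ. Therefore τ is NOT a topology.


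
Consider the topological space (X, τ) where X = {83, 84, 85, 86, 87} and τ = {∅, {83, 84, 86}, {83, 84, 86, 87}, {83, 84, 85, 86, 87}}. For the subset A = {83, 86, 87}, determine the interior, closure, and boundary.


int(A) = ∅, cl(A) = {83, 84, 85, 86, 87}, ∂A = {83, 84, 85, 86, 87}.

Closed sets in (X, τ) are complements of opens:
  closed(X, τ) = {∅, {85}, {85, 87}, {83, 84, 85, 86, 87}}.
int(A) = ⋃ {U ∈ τ : U ⊆ A}. Opens contained in A: ∅.
Taking the union of these: int(A) = ∅.
cl(A) = ⋂ {C closed : A ⊆ C}. Closed sets containing A: {83, 84, 85, 86, 87}.
Intersecting these: cl(A) = {83, 84, 85, 86, 87}.
∂A = cl(A) ∖ int(A) = {83, 84, 85, 86, 87} ∖ ∅ = {83, 84, 85, 86, 87}.


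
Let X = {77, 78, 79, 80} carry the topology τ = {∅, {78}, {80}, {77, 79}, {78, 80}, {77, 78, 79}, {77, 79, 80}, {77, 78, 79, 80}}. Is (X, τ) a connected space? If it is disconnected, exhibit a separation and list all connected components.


(X, τ) is disconnected; components = [{78}, {80}, {77, 79}].

Find clopen sets (U ∈ τ with X ∖ U ∈ τ):
  U = ∅, X ∖ U = {77, 78, 79, 80} — both open, so U is clopen.
  U = {78}, X ∖ U = {77, 79, 80} — both open, so U is clopen.
  U = {80}, X ∖ U = {77, 78, 79} — both open, so U is clopen.
  U = {77, 79}, X ∖ U = {78, 80} — both open, so U is clopen.
  U = {78, 80}, X ∖ U = {77, 79} — both open, so U is clopen.
  U = {77, 78, 79}, X ∖ U = {80} — both open, so U is clopen.
  U = {77, 79, 80}, X ∖ U = {78} — both open, so U is clopen.
  U = {77, 78, 79, 80}, X ∖ U = ∅ — both open, so U is clopen.
Nontrivial clopen(s) exist: e.g. {77, 78, 79}. So (X, τ) is disconnected.
Compute connected components by grouping points that agree on all clopens:
  component: {78}
  component: {80}
  component: {77, 79}


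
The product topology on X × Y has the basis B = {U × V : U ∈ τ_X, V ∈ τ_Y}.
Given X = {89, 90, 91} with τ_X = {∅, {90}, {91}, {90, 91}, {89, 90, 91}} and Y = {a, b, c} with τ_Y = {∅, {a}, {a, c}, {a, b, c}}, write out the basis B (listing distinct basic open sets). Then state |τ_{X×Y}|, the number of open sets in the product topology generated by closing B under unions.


Basis B = {∅ × ∅, {90} × {a}, {91} × {a}, {90} × {a, c}, {90, 91} × {a}, {91} × {a, c}, {89, 90, 91} × {a}, {90} × {a, b, c}, {91} × {a, b, c}, {90, 91} × {a, c}, {89, 90, 91} × {a, c}, {90, 91} × {a, b, c}, {89, 90, 91} × {a, b, c}}; |τ_{X×Y}| = 30.

Enumerate products U × V with U ∈ τ_X, V ∈ τ_Y (deduplicated):
  ∅ × ∅ = {} (∅)
  {90} × {a} = {(90,a)}
  {91} × {a} = {(91,a)}
  {90} × {a, c} = {(90,a), (90,c)}
  {90, 91} × {a} = {(90,a), (91,a)}
  {91} × {a, c} = {(91,a), (91,c)}
  {89, 90, 91} × {a} = {(89,a), (90,a), (91,a)}
  {90} × {a, b, c} = {(90,a), (90,b), (90,c)}
  {91} × {a, b, c} = {(91,a), (91,b), (91,c)}
  {90, 91} × {a, c} = {(90,a), (90,c), (91,a), (91,c)}
  {89, 90, 91} × {a, c} = {(89,a), (89,c), (90,a), (90,c), (91,a), (91,c)}
  {90, 91} × {a, b, c} = {(90,a), (90,b), (90,c), (91,a), (91,b), (91,c)}
  {89, 90, 91} × {a, b, c} = {(89,a), (89,b), (89,c), (90,a), (90,b), (90,c), (91,a), (91,b), (91,c)}
These 13 distinct sets form the basis B.
Close under arbitrary unions to get τ_{X×Y}; counting gives |τ_{X×Y}| = 30.


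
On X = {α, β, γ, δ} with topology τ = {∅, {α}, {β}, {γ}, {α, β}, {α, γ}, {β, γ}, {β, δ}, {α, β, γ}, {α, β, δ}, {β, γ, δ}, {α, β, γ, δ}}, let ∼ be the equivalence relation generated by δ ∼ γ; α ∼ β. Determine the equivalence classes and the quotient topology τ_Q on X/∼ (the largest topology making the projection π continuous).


X/∼ = {[α=β], [γ=δ]}; |τ_Q| = 3.

Equivalence classes: [α=β], [γ=δ].
Quotient map π: X → X/∼ sends α ↦ [α=β], β ↦ [α=β], γ ↦ [γ=δ], δ ↦ [γ=δ].
For each subset V ⊆ X/∼, compute π^{-1}(V) ⊆ X and check whether π^{-1}(V) ∈ τ. V is open in τ_Q iff π^{-1}(V) ∈ τ.
  V = {}: π^{-1}(V) = ∅ ∈ τ ✓.
  V = {[α=β]}: π^{-1}(V) = {α, β} ∈ τ ✓.
  V = {[γ=δ]}: π^{-1}(V) = {γ, δ} ∉ τ ✗.
  V = {[α=β], [γ=δ]}: π^{-1}(V) = {α, β, γ, δ} ∈ τ ✓.
Open sets in the quotient: τ_Q = {{}, {[α=β]}, {[α=β], [γ=δ]}} (3 elements).


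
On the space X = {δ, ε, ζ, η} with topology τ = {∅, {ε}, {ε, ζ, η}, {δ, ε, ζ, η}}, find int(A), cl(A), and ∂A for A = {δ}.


int(A) = ∅, cl(A) = {δ}, ∂A = {δ}.

Closed sets in (X, τ) are complements of opens:
  closed(X, τ) = {∅, {δ}, {δ, ζ, η}, {δ, ε, ζ, η}}.
int(A) = ⋃ {U ∈ τ : U ⊆ A}. Opens contained in A: ∅.
Taking the union of these: int(A) = ∅.
cl(A) = ⋂ {C closed : A ⊆ C}. Closed sets containing A: {δ}, {δ, ζ, η}, {δ, ε, ζ, η}.
Intersecting these: cl(A) = {δ}.
∂A = cl(A) ∖ int(A) = {δ} ∖ ∅ = {δ}.


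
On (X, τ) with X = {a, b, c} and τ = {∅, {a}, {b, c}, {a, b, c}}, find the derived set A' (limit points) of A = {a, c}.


A' = {b}

For each x ∈ X, list the open sets U ∈ τ with x ∈ U, then check whether U ∩ (A ∖ {x}) ≠ ∅ for every such U.
  x = a: open {a} ∋ x has {a} ∩ (A ∖ {a}) = ∅, so x is NOT a limit point.
  x = b: opens ∋ x are {b, c}, {a, b, c}; each meets A ∖ {b}, so x IS a limit point.
  x = c: open {b, c} ∋ x has {b, c} ∩ (A ∖ {c}) = ∅, so x is NOT a limit point.
Collecting: A' = {b}.


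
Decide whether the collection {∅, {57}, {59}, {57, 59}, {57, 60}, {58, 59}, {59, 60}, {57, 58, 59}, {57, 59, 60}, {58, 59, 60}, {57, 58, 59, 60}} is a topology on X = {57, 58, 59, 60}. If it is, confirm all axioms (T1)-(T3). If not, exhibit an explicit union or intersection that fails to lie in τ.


τ is NOT a topology on X.

Axiom (T1): ∅ ∈ τ? Yes; X ∈ τ? Yes.
Axiom (T2/T3): check pairwise unions and intersections of members of τ.
Counterexample for (T3): {57, 60} ∩ {59, 60} = {60} ∉ τ. Therefore τ is NOT a topology.


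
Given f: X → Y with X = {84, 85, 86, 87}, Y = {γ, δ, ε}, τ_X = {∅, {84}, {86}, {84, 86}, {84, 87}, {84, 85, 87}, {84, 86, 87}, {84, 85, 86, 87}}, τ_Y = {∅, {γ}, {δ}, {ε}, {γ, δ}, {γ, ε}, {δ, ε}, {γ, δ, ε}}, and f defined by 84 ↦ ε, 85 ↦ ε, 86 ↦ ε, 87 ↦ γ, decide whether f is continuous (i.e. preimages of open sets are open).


f is NOT continuous.

Compute f^{-1}(U) for each U ∈ τ_Y:
  U = ∅: f^{-1}(U) = ∅ ∈ τ_X ✓.
  U = {γ}: f^{-1}(U) = {87} ∉ τ_X ✗.
  U = {δ}: f^{-1}(U) = ∅ ∈ τ_X ✓.
  U = {ε}: f^{-1}(U) = {84, 85, 86} ∉ τ_X ✗.
  U = {γ, δ}: f^{-1}(U) = {87} ∉ τ_X ✗.
  U = {γ, ε}: f^{-1}(U) = {84, 85, 86, 87} ∈ τ_X ✓.
  U = {δ, ε}: f^{-1}(U) = {84, 85, 86} ∉ τ_X ✗.
  U = {γ, δ, ε}: f^{-1}(U) = {84, 85, 86, 87} ∈ τ_X ✓.
Found U = {γ} with f^{-1}(U) = {87} not in τ_X. Therefore f is NOT continuous.


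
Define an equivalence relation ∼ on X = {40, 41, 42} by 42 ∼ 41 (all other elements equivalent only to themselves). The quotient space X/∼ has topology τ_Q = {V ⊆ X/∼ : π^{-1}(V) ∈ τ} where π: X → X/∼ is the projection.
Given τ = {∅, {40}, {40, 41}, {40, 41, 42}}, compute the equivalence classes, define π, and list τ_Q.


X/∼ = {[40], [41=42]}; |τ_Q| = 3.

Equivalence classes: [40], [41=42].
Quotient map π: X → X/∼ sends 40 ↦ [40], 41 ↦ [41=42], 42 ↦ [41=42].
For each subset V ⊆ X/∼, compute π^{-1}(V) ⊆ X and check whether π^{-1}(V) ∈ τ. V is open in τ_Q iff π^{-1}(V) ∈ τ.
  V = {}: π^{-1}(V) = ∅ ∈ τ ✓.
  V = {[40]}: π^{-1}(V) = {40} ∈ τ ✓.
  V = {[41=42]}: π^{-1}(V) = {41, 42} ∉ τ ✗.
  V = {[40], [41=42]}: π^{-1}(V) = {40, 41, 42} ∈ τ ✓.
Open sets in the quotient: τ_Q = {{}, {[40]}, {[40], [41=42]}} (3 elements).


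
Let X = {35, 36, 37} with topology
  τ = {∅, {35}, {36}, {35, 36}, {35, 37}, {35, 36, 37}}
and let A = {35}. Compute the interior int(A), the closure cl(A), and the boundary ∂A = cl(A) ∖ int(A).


int(A) = {35}, cl(A) = {35, 37}, ∂A = {37}.

Closed sets in (X, τ) are complements of opens:
  closed(X, τ) = {∅, {36}, {37}, {35, 37}, {36, 37}, {35, 36, 37}}.
int(A) = ⋃ {U ∈ τ : U ⊆ A}. Opens contained in A: ∅, {35}.
Taking the union of these: int(A) = {35}.
cl(A) = ⋂ {C closed : A ⊆ C}. Closed sets containing A: {35, 37}, {35, 36, 37}.
Intersecting these: cl(A) = {35, 37}.
∂A = cl(A) ∖ int(A) = {35, 37} ∖ {35} = {37}.


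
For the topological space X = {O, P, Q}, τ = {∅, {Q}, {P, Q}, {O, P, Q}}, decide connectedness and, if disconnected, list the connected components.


(X, τ) is connected.

Find clopen sets (U ∈ τ with X ∖ U ∈ τ):
  U = ∅, X ∖ U = {O, P, Q} — both open, so U is clopen.
  U = {O, P, Q}, X ∖ U = ∅ — both open, so U is clopen.
Only trivial clopens (∅ and X) exist, so (X, τ) is connected.
Compute connected components by grouping points that agree on all clopens:
  component: {O, P, Q}


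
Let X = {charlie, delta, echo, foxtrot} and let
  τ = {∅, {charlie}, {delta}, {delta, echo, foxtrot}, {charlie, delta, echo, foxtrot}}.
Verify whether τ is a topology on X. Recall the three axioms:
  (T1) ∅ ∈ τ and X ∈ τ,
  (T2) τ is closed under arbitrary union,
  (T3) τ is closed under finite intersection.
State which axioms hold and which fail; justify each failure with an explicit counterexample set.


τ is NOT a topology on X.

Axiom (T1): ∅ ∈ τ? Yes; X ∈ τ? Yes.
Axiom (T2/T3): check pairwise unions and intersections of members of τ.
Counterexample for (T2): {charlie} ∪ {delta} = {charlie, delta} ∉ τ. Therefore τ is NOT a topology.


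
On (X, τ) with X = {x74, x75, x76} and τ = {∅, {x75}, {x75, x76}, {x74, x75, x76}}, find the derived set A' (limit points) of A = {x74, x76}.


A' = {x74}

For each x ∈ X, list the open sets U ∈ τ with x ∈ U, then check whether U ∩ (A ∖ {x}) ≠ ∅ for every such U.
  x = x74: opens ∋ x are {x74, x75, x76}; each meets A ∖ {x74}, so x IS a limit point.
  x = x75: open {x75} ∋ x has {x75} ∩ (A ∖ {x75}) = ∅, so x is NOT a limit point.
  x = x76: open {x75, x76} ∋ x has {x75, x76} ∩ (A ∖ {x76}) = ∅, so x is NOT a limit point.
Collecting: A' = {x74}.


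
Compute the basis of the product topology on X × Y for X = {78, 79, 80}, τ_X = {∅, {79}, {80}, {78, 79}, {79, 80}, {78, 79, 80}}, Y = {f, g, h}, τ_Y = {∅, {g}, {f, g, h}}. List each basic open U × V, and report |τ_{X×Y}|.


Basis B = {∅ × ∅, {79} × {g}, {80} × {g}, {78, 79} × {g}, {79, 80} × {g}, {78, 79, 80} × {g}, {79} × {f, g, h}, {80} × {f, g, h}, {78, 79} × {f, g, h}, {79, 80} × {f, g, h}, {78, 79, 80} × {f, g, h}}; |τ_{X×Y}| = 18.

Enumerate products U × V with U ∈ τ_X, V ∈ τ_Y (deduplicated):
  ∅ × ∅ = {} (∅)
  {79} × {g} = {(79,g)}
  {80} × {g} = {(80,g)}
  {78, 79} × {g} = {(78,g), (79,g)}
  {79, 80} × {g} = {(79,g), (80,g)}
  {78, 79, 80} × {g} = {(78,g), (79,g), (80,g)}
  {79} × {f, g, h} = {(79,f), (79,g), (79,h)}
  {80} × {f, g, h} = {(80,f), (80,g), (80,h)}
  {78, 79} × {f, g, h} = {(78,f), (78,g), (78,h), (79,f), (79,g), (79,h)}
  {79, 80} × {f, g, h} = {(79,f), (79,g), (79,h), (80,f), (80,g), (80,h)}
  {78, 79, 80} × {f, g, h} = {(78,f), (78,g), (78,h), (79,f), (79,g), (79,h), (80,f), (80,g), (80,h)}
These 11 distinct sets form the basis B.
Close under arbitrary unions to get τ_{X×Y}; counting gives |τ_{X×Y}| = 18.


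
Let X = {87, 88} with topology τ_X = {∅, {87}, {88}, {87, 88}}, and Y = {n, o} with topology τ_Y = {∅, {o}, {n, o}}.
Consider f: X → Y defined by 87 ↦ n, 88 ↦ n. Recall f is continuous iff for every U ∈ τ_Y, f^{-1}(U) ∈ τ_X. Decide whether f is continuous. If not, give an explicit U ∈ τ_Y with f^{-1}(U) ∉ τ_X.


f IS continuous.

Compute f^{-1}(U) for each U ∈ τ_Y:
  U = ∅: f^{-1}(U) = ∅ ∈ τ_X ✓.
  U = {o}: f^{-1}(U) = ∅ ∈ τ_X ✓.
  U = {n, o}: f^{-1}(U) = {87, 88} ∈ τ_X ✓.
Every preimage lies in τ_X, so f IS continuous.


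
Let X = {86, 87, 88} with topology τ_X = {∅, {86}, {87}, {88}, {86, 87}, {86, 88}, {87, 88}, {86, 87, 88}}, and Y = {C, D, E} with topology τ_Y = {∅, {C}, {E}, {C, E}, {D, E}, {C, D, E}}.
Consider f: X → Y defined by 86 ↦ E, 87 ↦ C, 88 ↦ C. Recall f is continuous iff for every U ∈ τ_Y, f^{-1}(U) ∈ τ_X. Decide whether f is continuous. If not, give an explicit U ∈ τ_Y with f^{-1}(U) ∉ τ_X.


f IS continuous.

Compute f^{-1}(U) for each U ∈ τ_Y:
  U = ∅: f^{-1}(U) = ∅ ∈ τ_X ✓.
  U = {C}: f^{-1}(U) = {87, 88} ∈ τ_X ✓.
  U = {E}: f^{-1}(U) = {86} ∈ τ_X ✓.
  U = {C, E}: f^{-1}(U) = {86, 87, 88} ∈ τ_X ✓.
  U = {D, E}: f^{-1}(U) = {86} ∈ τ_X ✓.
  U = {C, D, E}: f^{-1}(U) = {86, 87, 88} ∈ τ_X ✓.
Every preimage lies in τ_X, so f IS continuous.


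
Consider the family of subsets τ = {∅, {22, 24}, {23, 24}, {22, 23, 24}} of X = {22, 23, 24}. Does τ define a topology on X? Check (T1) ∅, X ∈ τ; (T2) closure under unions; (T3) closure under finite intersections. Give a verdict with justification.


τ is NOT a topology on X.

Axiom (T1): ∅ ∈ τ? Yes; X ∈ τ? Yes.
Axiom (T2/T3): check pairwise unions and intersections of members of τ.
Counterexample for (T3): {22, 24} ∩ {23, 24} = {24} ∉ τ. Therefore τ is NOT a topology.


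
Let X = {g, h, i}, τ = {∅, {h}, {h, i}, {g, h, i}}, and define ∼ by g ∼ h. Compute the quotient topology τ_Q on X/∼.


X/∼ = {[g=h], [i]}; |τ_Q| = 2.

Equivalence classes: [g=h], [i].
Quotient map π: X → X/∼ sends g ↦ [g=h], h ↦ [g=h], i ↦ [i].
For each subset V ⊆ X/∼, compute π^{-1}(V) ⊆ X and check whether π^{-1}(V) ∈ τ. V is open in τ_Q iff π^{-1}(V) ∈ τ.
  V = {}: π^{-1}(V) = ∅ ∈ τ ✓.
  V = {[g=h]}: π^{-1}(V) = {g, h} ∉ τ ✗.
  V = {[i]}: π^{-1}(V) = {i} ∉ τ ✗.
  V = {[g=h], [i]}: π^{-1}(V) = {g, h, i} ∈ τ ✓.
Open sets in the quotient: τ_Q = {{}, {[g=h], [i]}} (2 elements).


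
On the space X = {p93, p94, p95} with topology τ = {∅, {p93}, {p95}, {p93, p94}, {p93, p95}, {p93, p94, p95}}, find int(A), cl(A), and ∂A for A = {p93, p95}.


int(A) = {p93, p95}, cl(A) = {p93, p94, p95}, ∂A = {p94}.

Closed sets in (X, τ) are complements of opens:
  closed(X, τ) = {∅, {p94}, {p95}, {p93, p94}, {p94, p95}, {p93, p94, p95}}.
int(A) = ⋃ {U ∈ τ : U ⊆ A}. Opens contained in A: ∅, {p93}, {p95}, {p93, p95}.
Taking the union of these: int(A) = {p93, p95}.
cl(A) = ⋂ {C closed : A ⊆ C}. Closed sets containing A: {p93, p94, p95}.
Intersecting these: cl(A) = {p93, p94, p95}.
∂A = cl(A) ∖ int(A) = {p93, p94, p95} ∖ {p93, p95} = {p94}.


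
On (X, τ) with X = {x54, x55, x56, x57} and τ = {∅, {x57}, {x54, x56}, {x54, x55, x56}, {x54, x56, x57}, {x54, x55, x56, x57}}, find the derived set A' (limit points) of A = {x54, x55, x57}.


A' = {x55, x56}

For each x ∈ X, list the open sets U ∈ τ with x ∈ U, then check whether U ∩ (A ∖ {x}) ≠ ∅ for every such U.
  x = x54: open {x54, x56} ∋ x has {x54, x56} ∩ (A ∖ {x54}) = ∅, so x is NOT a limit point.
  x = x55: opens ∋ x are {x54, x55, x56}, {x54, x55, x56, x57}; each meets A ∖ {x55}, so x IS a limit point.
  x = x56: opens ∋ x are {x54, x56}, {x54, x55, x56}, {x54, x56, x57}, {x54, x55, x56, x57}; each meets A ∖ {x56}, so x IS a limit point.
  x = x57: open {x57} ∋ x has {x57} ∩ (A ∖ {x57}) = ∅, so x is NOT a limit point.
Collecting: A' = {x55, x56}.


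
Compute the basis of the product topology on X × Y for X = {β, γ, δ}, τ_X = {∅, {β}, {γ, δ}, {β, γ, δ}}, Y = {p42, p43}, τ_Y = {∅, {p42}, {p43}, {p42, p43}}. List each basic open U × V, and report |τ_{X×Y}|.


Basis B = {∅ × ∅, {β} × {p42}, {β} × {p43}, {β} × {p42, p43}, {γ, δ} × {p42}, {γ, δ} × {p43}, {β, γ, δ} × {p42}, {β, γ, δ} × {p43}, {γ, δ} × {p42, p43}, {β, γ, δ} × {p42, p43}}; |τ_{X×Y}| = 16.

Enumerate products U × V with U ∈ τ_X, V ∈ τ_Y (deduplicated):
  ∅ × ∅ = {} (∅)
  {β} × {p42} = {(β,p42)}
  {β} × {p43} = {(β,p43)}
  {β} × {p42, p43} = {(β,p42), (β,p43)}
  {γ, δ} × {p42} = {(γ,p42), (δ,p42)}
  {γ, δ} × {p43} = {(γ,p43), (δ,p43)}
  {β, γ, δ} × {p42} = {(β,p42), (γ,p42), (δ,p42)}
  {β, γ, δ} × {p43} = {(β,p43), (γ,p43), (δ,p43)}
  {γ, δ} × {p42, p43} = {(γ,p42), (γ,p43), (δ,p42), (δ,p43)}
  {β, γ, δ} × {p42, p43} = {(β,p42), (β,p43), (γ,p42), (γ,p43), (δ,p42), (δ,p43)}
These 10 distinct sets form the basis B.
Close under arbitrary unions to get τ_{X×Y}; counting gives |τ_{X×Y}| = 16.


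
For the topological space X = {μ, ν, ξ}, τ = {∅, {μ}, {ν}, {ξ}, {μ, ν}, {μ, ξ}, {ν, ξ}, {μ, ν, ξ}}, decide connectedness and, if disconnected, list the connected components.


(X, τ) is disconnected; components = [{μ}, {ν}, {ξ}].

Find clopen sets (U ∈ τ with X ∖ U ∈ τ):
  U = ∅, X ∖ U = {μ, ν, ξ} — both open, so U is clopen.
  U = {μ}, X ∖ U = {ν, ξ} — both open, so U is clopen.
  U = {ν}, X ∖ U = {μ, ξ} — both open, so U is clopen.
  U = {ξ}, X ∖ U = {μ, ν} — both open, so U is clopen.
  U = {μ, ν}, X ∖ U = {ξ} — both open, so U is clopen.
  U = {μ, ξ}, X ∖ U = {ν} — both open, so U is clopen.
  U = {ν, ξ}, X ∖ U = {μ} — both open, so U is clopen.
  U = {μ, ν, ξ}, X ∖ U = ∅ — both open, so U is clopen.
Nontrivial clopen(s) exist: e.g. {μ, ξ}. So (X, τ) is disconnected.
Compute connected components by grouping points that agree on all clopens:
  component: {μ}
  component: {ν}
  component: {ξ}


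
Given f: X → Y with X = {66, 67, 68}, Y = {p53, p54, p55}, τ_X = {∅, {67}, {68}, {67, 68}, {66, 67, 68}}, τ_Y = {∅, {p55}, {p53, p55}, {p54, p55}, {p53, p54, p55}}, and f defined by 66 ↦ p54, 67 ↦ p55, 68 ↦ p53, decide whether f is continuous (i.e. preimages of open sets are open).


f is NOT continuous.

Compute f^{-1}(U) for each U ∈ τ_Y:
  U = ∅: f^{-1}(U) = ∅ ∈ τ_X ✓.
  U = {p55}: f^{-1}(U) = {67} ∈ τ_X ✓.
  U = {p53, p55}: f^{-1}(U) = {67, 68} ∈ τ_X ✓.
  U = {p54, p55}: f^{-1}(U) = {66, 67} ∉ τ_X ✗.
  U = {p53, p54, p55}: f^{-1}(U) = {66, 67, 68} ∈ τ_X ✓.
Found U = {p54, p55} with f^{-1}(U) = {66, 67} not in τ_X. Therefore f is NOT continuous.


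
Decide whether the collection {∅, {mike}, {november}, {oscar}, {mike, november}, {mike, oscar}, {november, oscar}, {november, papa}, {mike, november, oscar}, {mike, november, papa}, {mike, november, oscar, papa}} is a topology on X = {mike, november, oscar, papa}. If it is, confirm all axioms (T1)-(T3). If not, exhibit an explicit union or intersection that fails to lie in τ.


τ is NOT a topology on X.

Axiom (T1): ∅ ∈ τ? Yes; X ∈ τ? Yes.
Axiom (T2/T3): check pairwise unions and intersections of members of τ.
Counterexample for (T2): {oscar} ∪ {november, papa} = {november, oscar, papa} ∉ τ. Therefore τ is NOT a topology.


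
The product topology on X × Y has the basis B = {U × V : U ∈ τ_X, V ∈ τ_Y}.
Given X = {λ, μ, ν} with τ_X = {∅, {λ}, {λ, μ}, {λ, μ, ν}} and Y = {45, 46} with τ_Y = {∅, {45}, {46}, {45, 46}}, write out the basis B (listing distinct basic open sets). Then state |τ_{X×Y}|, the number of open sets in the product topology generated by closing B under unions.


Basis B = {∅ × ∅, {λ} × {45}, {λ} × {46}, {λ} × {45, 46}, {λ, μ} × {45}, {λ, μ} × {46}, {λ, μ, ν} × {45}, {λ, μ, ν} × {46}, {λ, μ} × {45, 46}, {λ, μ, ν} × {45, 46}}; |τ_{X×Y}| = 16.

Enumerate products U × V with U ∈ τ_X, V ∈ τ_Y (deduplicated):
  ∅ × ∅ = {} (∅)
  {λ} × {45} = {(λ,45)}
  {λ} × {46} = {(λ,46)}
  {λ} × {45, 46} = {(λ,45), (λ,46)}
  {λ, μ} × {45} = {(λ,45), (μ,45)}
  {λ, μ} × {46} = {(λ,46), (μ,46)}
  {λ, μ, ν} × {45} = {(λ,45), (μ,45), (ν,45)}
  {λ, μ, ν} × {46} = {(λ,46), (μ,46), (ν,46)}
  {λ, μ} × {45, 46} = {(λ,45), (λ,46), (μ,45), (μ,46)}
  {λ, μ, ν} × {45, 46} = {(λ,45), (λ,46), (μ,45), (μ,46), (ν,45), (ν,46)}
These 10 distinct sets form the basis B.
Close under arbitrary unions to get τ_{X×Y}; counting gives |τ_{X×Y}| = 16.


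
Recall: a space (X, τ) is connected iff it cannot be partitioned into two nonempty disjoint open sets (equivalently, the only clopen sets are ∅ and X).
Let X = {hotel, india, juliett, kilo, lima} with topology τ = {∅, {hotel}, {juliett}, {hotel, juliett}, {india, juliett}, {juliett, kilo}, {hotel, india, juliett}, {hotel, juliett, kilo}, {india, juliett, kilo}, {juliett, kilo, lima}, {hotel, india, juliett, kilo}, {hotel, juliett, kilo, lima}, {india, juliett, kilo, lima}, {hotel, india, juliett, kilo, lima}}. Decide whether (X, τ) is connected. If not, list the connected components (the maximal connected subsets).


(X, τ) is disconnected; components = [{hotel}, {india, juliett, kilo, lima}].

Find clopen sets (U ∈ τ with X ∖ U ∈ τ):
  U = ∅, X ∖ U = {hotel, india, juliett, kilo, lima} — both open, so U is clopen.
  U = {hotel}, X ∖ U = {india, juliett, kilo, lima} — both open, so U is clopen.
  U = {india, juliett, kilo, lima}, X ∖ U = {hotel} — both open, so U is clopen.
  U = {hotel, india, juliett, kilo, lima}, X ∖ U = ∅ — both open, so U is clopen.
Nontrivial clopen(s) exist: e.g. {india, juliett, kilo, lima}. So (X, τ) is disconnected.
Compute connected components by grouping points that agree on all clopens:
  component: {hotel}
  component: {india, juliett, kilo, lima}


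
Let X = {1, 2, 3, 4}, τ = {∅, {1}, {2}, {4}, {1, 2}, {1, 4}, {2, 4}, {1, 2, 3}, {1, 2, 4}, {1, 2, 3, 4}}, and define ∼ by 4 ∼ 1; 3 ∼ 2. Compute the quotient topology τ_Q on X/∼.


X/∼ = {[1=4], [2=3]}; |τ_Q| = 3.

Equivalence classes: [1=4], [2=3].
Quotient map π: X → X/∼ sends 1 ↦ [1=4], 2 ↦ [2=3], 3 ↦ [2=3], 4 ↦ [1=4].
For each subset V ⊆ X/∼, compute π^{-1}(V) ⊆ X and check whether π^{-1}(V) ∈ τ. V is open in τ_Q iff π^{-1}(V) ∈ τ.
  V = {}: π^{-1}(V) = ∅ ∈ τ ✓.
  V = {[1=4]}: π^{-1}(V) = {1, 4} ∈ τ ✓.
  V = {[2=3]}: π^{-1}(V) = {2, 3} ∉ τ ✗.
  V = {[1=4], [2=3]}: π^{-1}(V) = {1, 2, 3, 4} ∈ τ ✓.
Open sets in the quotient: τ_Q = {{}, {[1=4]}, {[1=4], [2=3]}} (3 elements).


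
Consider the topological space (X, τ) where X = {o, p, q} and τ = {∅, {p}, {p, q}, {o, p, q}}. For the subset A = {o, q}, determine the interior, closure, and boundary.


int(A) = ∅, cl(A) = {o, q}, ∂A = {o, q}.

Closed sets in (X, τ) are complements of opens:
  closed(X, τ) = {∅, {o}, {o, q}, {o, p, q}}.
int(A) = ⋃ {U ∈ τ : U ⊆ A}. Opens contained in A: ∅.
Taking the union of these: int(A) = ∅.
cl(A) = ⋂ {C closed : A ⊆ C}. Closed sets containing A: {o, q}, {o, p, q}.
Intersecting these: cl(A) = {o, q}.
∂A = cl(A) ∖ int(A) = {o, q} ∖ ∅ = {o, q}.


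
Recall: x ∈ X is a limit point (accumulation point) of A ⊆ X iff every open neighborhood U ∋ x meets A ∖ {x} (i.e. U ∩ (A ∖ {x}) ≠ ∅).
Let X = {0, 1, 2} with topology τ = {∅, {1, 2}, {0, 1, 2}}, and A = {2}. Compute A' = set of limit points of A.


A' = {0, 1}

For each x ∈ X, list the open sets U ∈ τ with x ∈ U, then check whether U ∩ (A ∖ {x}) ≠ ∅ for every such U.
  x = 0: opens ∋ x are {0, 1, 2}; each meets A ∖ {0}, so x IS a limit point.
  x = 1: opens ∋ x are {1, 2}, {0, 1, 2}; each meets A ∖ {1}, so x IS a limit point.
  x = 2: open {1, 2} ∋ x has {1, 2} ∩ (A ∖ {2}) = ∅, so x is NOT a limit point.
Collecting: A' = {0, 1}.


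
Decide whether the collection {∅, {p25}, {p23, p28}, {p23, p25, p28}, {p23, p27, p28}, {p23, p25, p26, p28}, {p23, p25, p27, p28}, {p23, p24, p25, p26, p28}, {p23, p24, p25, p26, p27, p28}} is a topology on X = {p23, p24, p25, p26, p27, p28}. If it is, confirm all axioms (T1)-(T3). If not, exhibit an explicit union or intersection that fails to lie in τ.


τ is NOT a topology on X.

Axiom (T1): ∅ ∈ τ? Yes; X ∈ τ? Yes.
Axiom (T2/T3): check pairwise unions and intersections of members of τ.
Counterexample for (T2): {p23, p27, p28} ∪ {p23, p25, p26, p28} = {p23, p25, p26, p27, p28} ∉ τ. Therefore τ is NOT a topology.


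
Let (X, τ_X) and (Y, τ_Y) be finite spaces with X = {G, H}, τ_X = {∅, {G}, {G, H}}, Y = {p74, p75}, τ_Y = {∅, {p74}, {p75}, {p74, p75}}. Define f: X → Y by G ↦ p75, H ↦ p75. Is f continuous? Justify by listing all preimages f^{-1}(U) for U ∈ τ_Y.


f IS continuous.

Compute f^{-1}(U) for each U ∈ τ_Y:
  U = ∅: f^{-1}(U) = ∅ ∈ τ_X ✓.
  U = {p74}: f^{-1}(U) = ∅ ∈ τ_X ✓.
  U = {p75}: f^{-1}(U) = {G, H} ∈ τ_X ✓.
  U = {p74, p75}: f^{-1}(U) = {G, H} ∈ τ_X ✓.
Every preimage lies in τ_X, so f IS continuous.


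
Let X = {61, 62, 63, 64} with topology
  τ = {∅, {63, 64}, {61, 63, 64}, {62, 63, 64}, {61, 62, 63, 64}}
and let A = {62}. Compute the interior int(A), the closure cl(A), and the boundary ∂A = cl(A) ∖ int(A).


int(A) = ∅, cl(A) = {62}, ∂A = {62}.

Closed sets in (X, τ) are complements of opens:
  closed(X, τ) = {∅, {61}, {62}, {61, 62}, {61, 62, 63, 64}}.
int(A) = ⋃ {U ∈ τ : U ⊆ A}. Opens contained in A: ∅.
Taking the union of these: int(A) = ∅.
cl(A) = ⋂ {C closed : A ⊆ C}. Closed sets containing A: {62}, {61, 62}, {61, 62, 63, 64}.
Intersecting these: cl(A) = {62}.
∂A = cl(A) ∖ int(A) = {62} ∖ ∅ = {62}.


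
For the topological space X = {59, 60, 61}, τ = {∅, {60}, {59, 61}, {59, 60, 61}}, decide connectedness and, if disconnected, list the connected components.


(X, τ) is disconnected; components = [{60}, {59, 61}].

Find clopen sets (U ∈ τ with X ∖ U ∈ τ):
  U = ∅, X ∖ U = {59, 60, 61} — both open, so U is clopen.
  U = {60}, X ∖ U = {59, 61} — both open, so U is clopen.
  U = {59, 61}, X ∖ U = {60} — both open, so U is clopen.
  U = {59, 60, 61}, X ∖ U = ∅ — both open, so U is clopen.
Nontrivial clopen(s) exist: e.g. {60}. So (X, τ) is disconnected.
Compute connected components by grouping points that agree on all clopens:
  component: {60}
  component: {59, 61}


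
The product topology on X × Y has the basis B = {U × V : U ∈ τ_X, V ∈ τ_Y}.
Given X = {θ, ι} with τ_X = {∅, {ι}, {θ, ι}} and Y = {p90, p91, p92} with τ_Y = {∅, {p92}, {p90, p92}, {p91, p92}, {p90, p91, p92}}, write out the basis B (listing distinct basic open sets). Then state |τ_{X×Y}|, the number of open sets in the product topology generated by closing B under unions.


Basis B = {∅ × ∅, {ι} × {p92}, {θ, ι} × {p92}, {ι} × {p90, p92}, {ι} × {p91, p92}, {ι} × {p90, p91, p92}, {θ, ι} × {p90, p92}, {θ, ι} × {p91, p92}, {θ, ι} × {p90, p91, p92}}; |τ_{X×Y}| = 14.

Enumerate products U × V with U ∈ τ_X, V ∈ τ_Y (deduplicated):
  ∅ × ∅ = {} (∅)
  {ι} × {p92} = {(ι,p92)}
  {θ, ι} × {p92} = {(θ,p92), (ι,p92)}
  {ι} × {p90, p92} = {(ι,p90), (ι,p92)}
  {ι} × {p91, p92} = {(ι,p91), (ι,p92)}
  {ι} × {p90, p91, p92} = {(ι,p90), (ι,p91), (ι,p92)}
  {θ, ι} × {p90, p92} = {(θ,p90), (θ,p92), (ι,p90), (ι,p92)}
  {θ, ι} × {p91, p92} = {(θ,p91), (θ,p92), (ι,p91), (ι,p92)}
  {θ, ι} × {p90, p91, p92} = {(θ,p90), (θ,p91), (θ,p92), (ι,p90), (ι,p91), (ι,p92)}
These 9 distinct sets form the basis B.
Close under arbitrary unions to get τ_{X×Y}; counting gives |τ_{X×Y}| = 14.


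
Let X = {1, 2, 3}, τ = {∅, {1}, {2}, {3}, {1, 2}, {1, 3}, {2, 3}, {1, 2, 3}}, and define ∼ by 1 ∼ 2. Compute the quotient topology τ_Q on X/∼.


X/∼ = {[1=2], [3]}; |τ_Q| = 4.

Equivalence classes: [1=2], [3].
Quotient map π: X → X/∼ sends 1 ↦ [1=2], 2 ↦ [1=2], 3 ↦ [3].
For each subset V ⊆ X/∼, compute π^{-1}(V) ⊆ X and check whether π^{-1}(V) ∈ τ. V is open in τ_Q iff π^{-1}(V) ∈ τ.
  V = {}: π^{-1}(V) = ∅ ∈ τ ✓.
  V = {[1=2]}: π^{-1}(V) = {1, 2} ∈ τ ✓.
  V = {[3]}: π^{-1}(V) = {3} ∈ τ ✓.
  V = {[1=2], [3]}: π^{-1}(V) = {1, 2, 3} ∈ τ ✓.
Open sets in the quotient: τ_Q = {{}, {[1=2]}, {[3]}, {[1=2], [3]}} (4 elements).


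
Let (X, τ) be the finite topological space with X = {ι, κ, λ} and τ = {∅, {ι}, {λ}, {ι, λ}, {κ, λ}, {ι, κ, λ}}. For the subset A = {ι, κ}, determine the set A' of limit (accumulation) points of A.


A' = ∅

For each x ∈ X, list the open sets U ∈ τ with x ∈ U, then check whether U ∩ (A ∖ {x}) ≠ ∅ for every such U.
  x = ι: open {ι} ∋ x has {ι} ∩ (A ∖ {ι}) = ∅, so x is NOT a limit point.
  x = κ: open {κ, λ} ∋ x has {κ, λ} ∩ (A ∖ {κ}) = ∅, so x is NOT a limit point.
  x = λ: open {λ} ∋ x has {λ} ∩ (A ∖ {λ}) = ∅, so x is NOT a limit point.
Collecting: A' = ∅.


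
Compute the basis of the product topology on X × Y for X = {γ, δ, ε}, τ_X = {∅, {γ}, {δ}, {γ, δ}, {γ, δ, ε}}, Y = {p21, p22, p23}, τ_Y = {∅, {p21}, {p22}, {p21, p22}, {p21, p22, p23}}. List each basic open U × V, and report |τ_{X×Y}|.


Basis B = {∅ × ∅, {γ} × {p21}, {γ} × {p22}, {δ} × {p21}, {δ} × {p22}, {γ} × {p21, p22}, {γ, δ} × {p21}, {γ, δ} × {p22}, {δ} × {p21, p22}, {γ} × {p21, p22, p23}, {γ, δ, ε} × {p21}, {γ, δ, ε} × {p22}, {δ} × {p21, p22, p23}, {γ, δ} × {p21, p22}, {γ, δ} × {p21, p22, p23}, {γ, δ, ε} × {p21, p22}, {γ, δ, ε} × {p21, p22, p23}}; |τ_{X×Y}| = 48.

Enumerate products U × V with U ∈ τ_X, V ∈ τ_Y (deduplicated):
  ∅ × ∅ = {} (∅)
  {γ} × {p21} = {(γ,p21)}
  {γ} × {p22} = {(γ,p22)}
  {δ} × {p21} = {(δ,p21)}
  {δ} × {p22} = {(δ,p22)}
  {γ} × {p21, p22} = {(γ,p21), (γ,p22)}
  {γ, δ} × {p21} = {(γ,p21), (δ,p21)}
  {γ, δ} × {p22} = {(γ,p22), (δ,p22)}
  {δ} × {p21, p22} = {(δ,p21), (δ,p22)}
  {γ} × {p21, p22, p23} = {(γ,p21), (γ,p22), (γ,p23)}
  {γ, δ, ε} × {p21} = {(γ,p21), (δ,p21), (ε,p21)}
  {γ, δ, ε} × {p22} = {(γ,p22), (δ,p22), (ε,p22)}
  {δ} × {p21, p22, p23} = {(δ,p21), (δ,p22), (δ,p23)}
  {γ, δ} × {p21, p22} = {(γ,p21), (γ,p22), (δ,p21), (δ,p22)}
  {γ, δ} × {p21, p22, p23} = {(γ,p21), (γ,p22), (γ,p23), (δ,p21), (δ,p22), (δ,p23)}
  {γ, δ, ε} × {p21, p22} = {(γ,p21), (γ,p22), (δ,p21), (δ,p22), (ε,p21), (ε,p22)}
  {γ, δ, ε} × {p21, p22, p23} = {(γ,p21), (γ,p22), (γ,p23), (δ,p21), (δ,p22), (δ,p23), (ε,p21), (ε,p22), (ε,p23)}
These 17 distinct sets form the basis B.
Close under arbitrary unions to get τ_{X×Y}; counting gives |τ_{X×Y}| = 48.


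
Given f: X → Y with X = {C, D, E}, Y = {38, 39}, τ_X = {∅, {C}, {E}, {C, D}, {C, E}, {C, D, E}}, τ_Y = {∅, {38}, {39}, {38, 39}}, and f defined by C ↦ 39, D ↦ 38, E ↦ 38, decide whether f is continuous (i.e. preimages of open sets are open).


f is NOT continuous.

Compute f^{-1}(U) for each U ∈ τ_Y:
  U = ∅: f^{-1}(U) = ∅ ∈ τ_X ✓.
  U = {38}: f^{-1}(U) = {D, E} ∉ τ_X ✗.
  U = {39}: f^{-1}(U) = {C} ∈ τ_X ✓.
  U = {38, 39}: f^{-1}(U) = {C, D, E} ∈ τ_X ✓.
Found U = {38} with f^{-1}(U) = {D, E} not in τ_X. Therefore f is NOT continuous.


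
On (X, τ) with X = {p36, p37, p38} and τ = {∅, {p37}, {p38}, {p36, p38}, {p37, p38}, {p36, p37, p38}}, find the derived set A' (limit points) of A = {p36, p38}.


A' = {p36}

For each x ∈ X, list the open sets U ∈ τ with x ∈ U, then check whether U ∩ (A ∖ {x}) ≠ ∅ for every such U.
  x = p36: opens ∋ x are {p36, p38}, {p36, p37, p38}; each meets A ∖ {p36}, so x IS a limit point.
  x = p37: open {p37} ∋ x has {p37} ∩ (A ∖ {p37}) = ∅, so x is NOT a limit point.
  x = p38: open {p38} ∋ x has {p38} ∩ (A ∖ {p38}) = ∅, so x is NOT a limit point.
Collecting: A' = {p36}.


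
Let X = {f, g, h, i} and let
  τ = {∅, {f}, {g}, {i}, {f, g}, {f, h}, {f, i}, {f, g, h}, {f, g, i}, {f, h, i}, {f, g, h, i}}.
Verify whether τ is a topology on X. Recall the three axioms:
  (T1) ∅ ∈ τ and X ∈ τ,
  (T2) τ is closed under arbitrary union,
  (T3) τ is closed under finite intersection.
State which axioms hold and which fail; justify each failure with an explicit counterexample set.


τ is NOT a topology on X.

Axiom (T1): ∅ ∈ τ? Yes; X ∈ τ? Yes.
Axiom (T2/T3): check pairwise unions and intersections of members of τ.
Counterexample for (T2): {g} ∪ {i} = {g, i} ∉ τ. Therefore τ is NOT a topology.


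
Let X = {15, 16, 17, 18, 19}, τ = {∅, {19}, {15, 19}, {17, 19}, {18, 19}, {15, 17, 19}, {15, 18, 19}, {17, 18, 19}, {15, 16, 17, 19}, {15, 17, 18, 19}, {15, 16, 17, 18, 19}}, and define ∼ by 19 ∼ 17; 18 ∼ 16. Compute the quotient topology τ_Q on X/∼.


X/∼ = {[15], [16=18], [17=19]}; |τ_Q| = 4.

Equivalence classes: [15], [16=18], [17=19].
Quotient map π: X → X/∼ sends 15 ↦ [15], 16 ↦ [16=18], 17 ↦ [17=19], 18 ↦ [16=18], 19 ↦ [17=19].
For each subset V ⊆ X/∼, compute π^{-1}(V) ⊆ X and check whether π^{-1}(V) ∈ τ. V is open in τ_Q iff π^{-1}(V) ∈ τ.
  V = {}: π^{-1}(V) = ∅ ∈ τ ✓.
  V = {[15]}: π^{-1}(V) = {15} ∉ τ ✗.
  V = {[16=18]}: π^{-1}(V) = {16, 18} ∉ τ ✗.
  V = {[15], [16=18]}: π^{-1}(V) = {15, 16, 18} ∉ τ ✗.
  V = {[17=19]}: π^{-1}(V) = {17, 19} ∈ τ ✓.
  V = {[15], [17=19]}: π^{-1}(V) = {15, 17, 19} ∈ τ ✓.
  V = {[16=18], [17=19]}: π^{-1}(V) = {16, 17, 18, 19} ∉ τ ✗.
  V = {[15], [16=18], [17=19]}: π^{-1}(V) = {15, 16, 17, 18, 19} ∈ τ ✓.
Open sets in the quotient: τ_Q = {{}, {[17=19]}, {[15], [17=19]}, {[15], [16=18], [17=19]}} (4 elements).


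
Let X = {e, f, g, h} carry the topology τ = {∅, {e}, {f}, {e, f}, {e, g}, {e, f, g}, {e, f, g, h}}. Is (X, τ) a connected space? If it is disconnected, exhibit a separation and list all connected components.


(X, τ) is connected.

Find clopen sets (U ∈ τ with X ∖ U ∈ τ):
  U = ∅, X ∖ U = {e, f, g, h} — both open, so U is clopen.
  U = {e, f, g, h}, X ∖ U = ∅ — both open, so U is clopen.
Only trivial clopens (∅ and X) exist, so (X, τ) is connected.
Compute connected components by grouping points that agree on all clopens:
  component: {e, f, g, h}


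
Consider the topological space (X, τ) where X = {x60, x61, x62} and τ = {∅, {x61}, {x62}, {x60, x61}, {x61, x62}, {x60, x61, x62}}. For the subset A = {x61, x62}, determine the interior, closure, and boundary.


int(A) = {x61, x62}, cl(A) = {x60, x61, x62}, ∂A = {x60}.

Closed sets in (X, τ) are complements of opens:
  closed(X, τ) = {∅, {x60}, {x62}, {x60, x61}, {x60, x62}, {x60, x61, x62}}.
int(A) = ⋃ {U ∈ τ : U ⊆ A}. Opens contained in A: ∅, {x61}, {x62}, {x61, x62}.
Taking the union of these: int(A) = {x61, x62}.
cl(A) = ⋂ {C closed : A ⊆ C}. Closed sets containing A: {x60, x61, x62}.
Intersecting these: cl(A) = {x60, x61, x62}.
∂A = cl(A) ∖ int(A) = {x60, x61, x62} ∖ {x61, x62} = {x60}.


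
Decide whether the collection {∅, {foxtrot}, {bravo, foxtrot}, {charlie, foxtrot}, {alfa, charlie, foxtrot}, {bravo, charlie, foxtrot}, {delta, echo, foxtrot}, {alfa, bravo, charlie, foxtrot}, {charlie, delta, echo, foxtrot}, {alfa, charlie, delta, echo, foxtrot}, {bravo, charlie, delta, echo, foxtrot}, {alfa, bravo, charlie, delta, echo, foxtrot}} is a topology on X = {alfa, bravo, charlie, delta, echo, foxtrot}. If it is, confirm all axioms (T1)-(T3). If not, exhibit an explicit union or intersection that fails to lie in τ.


τ is NOT a topology on X.

Axiom (T1): ∅ ∈ τ? Yes; X ∈ τ? Yes.
Axiom (T2/T3): check pairwise unions and intersections of members of τ.
Counterexample for (T2): {bravo, foxtrot} ∪ {delta, echo, foxtrot} = {bravo, delta, echo, foxtrot} ∉ τ. Therefore τ is NOT a topology.


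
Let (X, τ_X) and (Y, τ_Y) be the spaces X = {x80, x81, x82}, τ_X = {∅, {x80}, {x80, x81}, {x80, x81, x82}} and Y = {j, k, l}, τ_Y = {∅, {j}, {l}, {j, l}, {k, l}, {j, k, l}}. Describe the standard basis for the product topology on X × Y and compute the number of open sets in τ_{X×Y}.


Basis B = {∅ × ∅, {x80} × {j}, {x80} × {l}, {x80} × {j, l}, {x80, x81} × {j}, {x80} × {k, l}, {x80, x81} × {l}, {x80} × {j, k, l}, {x80, x81, x82} × {j}, {x80, x81, x82} × {l}, {x80, x81} × {j, l}, {x80, x81} × {k, l}, {x80, x81} × {j, k, l}, {x80, x81, x82} × {j, l}, {x80, x81, x82} × {k, l}, {x80, x81, x82} × {j, k, l}}; |τ_{X×Y}| = 40.

Enumerate products U × V with U ∈ τ_X, V ∈ τ_Y (deduplicated):
  ∅ × ∅ = {} (∅)
  {x80} × {j} = {(x80,j)}
  {x80} × {l} = {(x80,l)}
  {x80} × {j, l} = {(x80,j), (x80,l)}
  {x80, x81} × {j} = {(x80,j), (x81,j)}
  {x80} × {k, l} = {(x80,k), (x80,l)}
  {x80, x81} × {l} = {(x80,l), (x81,l)}
  {x80} × {j, k, l} = {(x80,j), (x80,k), (x80,l)}
  {x80, x81, x82} × {j} = {(x80,j), (x81,j), (x82,j)}
  {x80, x81, x82} × {l} = {(x80,l), (x81,l), (x82,l)}
  {x80, x81} × {j, l} = {(x80,j), (x80,l), (x81,j), (x81,l)}
  {x80, x81} × {k, l} = {(x80,k), (x80,l), (x81,k), (x81,l)}
  {x80, x81} × {j, k, l} = {(x80,j), (x80,k), (x80,l), (x81,j), (x81,k), (x81,l)}
  {x80, x81, x82} × {j, l} = {(x80,j), (x80,l), (x81,j), (x81,l), (x82,j), (x82,l)}
  {x80, x81, x82} × {k, l} = {(x80,k), (x80,l), (x81,k), (x81,l), (x82,k), (x82,l)}
  {x80, x81, x82} × {j, k, l} = {(x80,j), (x80,k), (x80,l), (x81,j), (x81,k), (x81,l), (x82,j), (x82,k), (x82,l)}
These 16 distinct sets form the basis B.
Close under arbitrary unions to get τ_{X×Y}; counting gives |τ_{X×Y}| = 40.


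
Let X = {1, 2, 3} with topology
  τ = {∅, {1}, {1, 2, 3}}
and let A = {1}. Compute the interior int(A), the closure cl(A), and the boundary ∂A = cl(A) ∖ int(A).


int(A) = {1}, cl(A) = {1, 2, 3}, ∂A = {2, 3}.

Closed sets in (X, τ) are complements of opens:
  closed(X, τ) = {∅, {2, 3}, {1, 2, 3}}.
int(A) = ⋃ {U ∈ τ : U ⊆ A}. Opens contained in A: ∅, {1}.
Taking the union of these: int(A) = {1}.
cl(A) = ⋂ {C closed : A ⊆ C}. Closed sets containing A: {1, 2, 3}.
Intersecting these: cl(A) = {1, 2, 3}.
∂A = cl(A) ∖ int(A) = {1, 2, 3} ∖ {1} = {2, 3}.


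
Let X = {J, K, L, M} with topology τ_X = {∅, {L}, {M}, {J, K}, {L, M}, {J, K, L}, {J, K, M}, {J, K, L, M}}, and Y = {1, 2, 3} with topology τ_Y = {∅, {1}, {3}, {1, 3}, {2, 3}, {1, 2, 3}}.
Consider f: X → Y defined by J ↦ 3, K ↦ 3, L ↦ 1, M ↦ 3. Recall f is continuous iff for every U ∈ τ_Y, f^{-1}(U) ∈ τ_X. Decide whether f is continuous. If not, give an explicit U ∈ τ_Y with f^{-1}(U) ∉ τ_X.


f IS continuous.

Compute f^{-1}(U) for each U ∈ τ_Y:
  U = ∅: f^{-1}(U) = ∅ ∈ τ_X ✓.
  U = {1}: f^{-1}(U) = {L} ∈ τ_X ✓.
  U = {3}: f^{-1}(U) = {J, K, M} ∈ τ_X ✓.
  U = {1, 3}: f^{-1}(U) = {J, K, L, M} ∈ τ_X ✓.
  U = {2, 3}: f^{-1}(U) = {J, K, M} ∈ τ_X ✓.
  U = {1, 2, 3}: f^{-1}(U) = {J, K, L, M} ∈ τ_X ✓.
Every preimage lies in τ_X, so f IS continuous.
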